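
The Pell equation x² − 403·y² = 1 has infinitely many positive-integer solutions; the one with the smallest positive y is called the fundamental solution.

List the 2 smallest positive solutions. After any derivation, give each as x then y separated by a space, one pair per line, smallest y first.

√403 → a₀=20, period (13,2,1,3,1,3,1,2,13,40); ℓ=10 even so k=9
i=0: a=20 ⇒ p=20, q=1
…
i=2: a=2 ⇒ p=542, q=27
…
i=7: a=1 ⇒ p=17967, q=895
i=8: a=2 ⇒ p=50147, q=2498
i=9: a=13 ⇒ p=669878, q=33369
→ (669878, 33369).  Check: 669878²=448736534884, 403·33369²=448736534883, difference 1.
k=2:  x_2 = 669878·669878+403·33369·33369 = 897473069767,  y_2 = 669878·33369+33369·669878 = 44706317964

669878 33369
897473069767 44706317964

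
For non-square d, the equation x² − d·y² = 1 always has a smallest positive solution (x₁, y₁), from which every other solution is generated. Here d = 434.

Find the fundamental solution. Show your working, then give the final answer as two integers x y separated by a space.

125 6

[20; 1,4,1,40] for √434; ℓ=4 ⇒ convergent index 3
step 0: (20, 1)  from 20·(1,0) + (0,1)
step 1: (21, 1)  from 1·(20,1) + (1,0)
step 2: (104, 5)  from 4·(21,1) + (20,1)
step 3: (125, 6)  from 1·(104,5) + (21,1)
(x₁, y₁) = (125, 6);  125² − 434·6² = 1 ✓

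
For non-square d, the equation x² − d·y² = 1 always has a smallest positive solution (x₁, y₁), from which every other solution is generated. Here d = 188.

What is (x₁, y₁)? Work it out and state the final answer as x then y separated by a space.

[13; 1,2,2,6,2,2,1,26] for √188; ℓ=8 ⇒ convergent index 7
step 0: (13, 1)  from 13·(1,0) + (0,1)
step 1: (14, 1)  from 1·(13,1) + (1,0)
…
step 3: (96, 7)  from 2·(41,3) + (14,1)
step 4: (617, 45)  from 6·(96,7) + (41,3)
…
step 6: (3277, 239)  from 2·(1330,97) + (617,45)
step 7: (4607, 336)  from 1·(3277,239) + (1330,97)
→ (4607, 336).  Check: 4607²=21224449, 188·336²=21224448, difference 1.

4607 336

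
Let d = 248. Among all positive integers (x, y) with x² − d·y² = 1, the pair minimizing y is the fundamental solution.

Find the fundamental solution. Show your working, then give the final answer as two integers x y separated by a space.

[15; 1,2,1,30] for √248; ℓ=4 ⇒ convergent index 3
k=0  a_k=15  p_k/q_k = 15/1
…
k=2  a_k=2  p_k/q_k = 47/3
k=3  a_k=1  p_k/q_k = 63/4
→ (63, 4).  Check: 63²=3969, 248·4²=3968, difference 1.

63 4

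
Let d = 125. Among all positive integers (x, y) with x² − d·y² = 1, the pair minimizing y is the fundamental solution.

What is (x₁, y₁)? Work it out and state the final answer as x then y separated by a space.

930249 83204

[11; 5,1,1,5,22] for √125; ℓ=5 ⇒ convergent index 9
a_0=11:  p_0=11·1+0=11,  q_0=11·0+1=1
…
a_2=1:  p_2=1·56+11=67,  q_2=1·5+1=6
…
a_4=5:  p_4=5·123+67=682,  q_4=5·11+6=61
a_5=22:  p_5=22·682+123=15127,  q_5=22·61+11=1353
a_6=5:  p_6=5·15127+682=76317,  q_6=5·1353+61=6826
…
a_8=1:  p_8=1·91444+76317=167761,  q_8=1·8179+6826=15005
a_9=5:  p_9=5·167761+91444=930249,  q_9=5·15005+8179=83204
→ (930249, 83204).  Check: 930249²=865363202001, 125·83204²=865363202000, difference 1.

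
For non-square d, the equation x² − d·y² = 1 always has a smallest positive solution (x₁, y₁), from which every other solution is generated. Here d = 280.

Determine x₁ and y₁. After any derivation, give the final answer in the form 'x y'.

[16; 1,2,1,2,1,32] for √280; ℓ=6 ⇒ convergent index 5
i=0: a=16 ⇒ p=16, q=1
i=1: a=1 ⇒ p=17, q=1
i=2: a=2 ⇒ p=50, q=3
i=3: a=1 ⇒ p=67, q=4
i=4: a=2 ⇒ p=184, q=11
i=5: a=1 ⇒ p=251, q=15
→ (251, 15).  Check: 251²=63001, 280·15²=63000, difference 1.

251 15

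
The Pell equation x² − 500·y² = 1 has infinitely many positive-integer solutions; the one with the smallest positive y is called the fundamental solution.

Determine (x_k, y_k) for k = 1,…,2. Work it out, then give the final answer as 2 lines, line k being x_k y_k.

930249 41602
1730726404001 77400437796

[22; 2,1,3,2,1,…,1,2,44] for √500; ℓ=14 ⇒ convergent index 13
a_0=22:  p_0=22·1+0=22,  q_0=22·0+1=1
a_1=2:  p_1=2·22+1=45,  q_1=2·1+0=2
…
a_3=3:  p_3=3·67+45=246,  q_3=3·3+2=11
…
a_6=1:  p_6=1·805+559=1364,  q_6=1·36+25=61
a_7=10:  p_7=10·1364+805=14445,  q_7=10·61+36=646
…
a_12=1:  p_12=1·259205+76317=335522,  q_12=1·11592+3413=15005
a_13=2:  p_13=2·335522+259205=930249,  q_13=2·15005+11592=41602
(x₁, y₁) = (930249, 41602);  930249² − 500·41602² = 1 ✓
(930249+41602√500)^2 = 1730726404001 + 77400437796√500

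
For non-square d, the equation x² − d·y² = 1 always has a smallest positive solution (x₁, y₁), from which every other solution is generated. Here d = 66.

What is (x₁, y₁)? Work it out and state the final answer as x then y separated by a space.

65 8

d=66: √d = [8; 8,16] (ℓ=2, even), read p_1/q_1
i=0: a=8 ⇒ p=8, q=1
i=1: a=8 ⇒ p=65, q=8
→ (65, 8).  Check: 65²=4225, 66·8²=4224, difference 1.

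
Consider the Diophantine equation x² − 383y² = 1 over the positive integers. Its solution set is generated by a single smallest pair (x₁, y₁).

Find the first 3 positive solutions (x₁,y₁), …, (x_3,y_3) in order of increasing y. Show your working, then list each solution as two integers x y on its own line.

18768 959
704475647 35997024
26443197867024 1351184291905

d=383: √d = [19; 1,1,3,19,3,1,1,38] (ℓ=8, even), read p_7/q_7
a_0=19:  p_0=19·1+0=19,  q_0=19·0+1=1
a_1=1:  p_1=1·19+1=20,  q_1=1·1+0=1
…
a_4=19:  p_4=19·137+39=2642,  q_4=19·7+2=135
a_5=3:  p_5=3·2642+137=8063,  q_5=3·135+7=412
a_6=1:  p_6=1·8063+2642=10705,  q_6=1·412+135=547
a_7=1:  p_7=1·10705+8063=18768,  q_7=1·547+412=959
(x₁, y₁) = (18768, 959);  18768² − 383·959² = 1 ✓
(x_2, y_2) = (18768·18768 + 383·959·959, 18768·959 + 959·18768) = (704475647, 35997024)
(x_3, y_3) = (18768·704475647 + 383·959·35997024, 18768·35997024 + 959·704475647) = (26443197867024, 1351184291905)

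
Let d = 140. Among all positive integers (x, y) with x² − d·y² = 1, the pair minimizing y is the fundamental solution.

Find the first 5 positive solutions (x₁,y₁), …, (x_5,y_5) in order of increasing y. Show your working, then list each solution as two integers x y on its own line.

71 6
10081 852
1431431 120978
203253121 17178024
28860511751 2439158430

√140 → a₀=11, period (1,4,1,22); ℓ=4 even so k=3
a_0=11:  p_0=11·1+0=11,  q_0=11·0+1=1
a_1=1:  p_1=1·11+1=12,  q_1=1·1+0=1
a_2=4:  p_2=4·12+11=59,  q_2=4·1+1=5
a_3=1:  p_3=1·59+12=71,  q_3=1·5+1=6
(x₁, y₁) = (71, 6);  71² − 140·6² = 1 ✓
k=2:  x_2 = 71·71+140·6·6 = 10081,  y_2 = 71·6+6·71 = 852
k=3:  x_3 = 71·10081+140·6·852 = 1431431,  y_3 = 71·852+6·10081 = 120978
k=4:  x_4 = 71·1431431+140·6·120978 = 203253121,  y_4 = 71·120978+6·1431431 = 17178024
k=5:  x_5 = 71·203253121+140·6·17178024 = 28860511751,  y_5 = 71·17178024+6·203253121 = 2439158430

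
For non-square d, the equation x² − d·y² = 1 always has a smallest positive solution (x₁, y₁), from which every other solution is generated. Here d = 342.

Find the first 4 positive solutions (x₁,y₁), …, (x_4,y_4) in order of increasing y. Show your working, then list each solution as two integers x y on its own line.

37 2
2737 148
202501 10950
14982337 810152

d=342: √d = [18; 2,36] (ℓ=2, even), read p_1/q_1
step 0: (18, 1)  from 18·(1,0) + (0,1)
step 1: (37, 2)  from 2·(18,1) + (1,0)
fundamental: x₁=37, y₁=2  (since 1369 − 342·4 = 1)
(x_2, y_2) = (37·37 + 342·2·2, 37·2 + 2·37) = (2737, 148)
(x_3, y_3) = (37·2737 + 342·2·148, 37·148 + 2·2737) = (202501, 10950)
(x_4, y_4) = (37·202501 + 342·2·10950, 37·10950 + 2·202501) = (14982337, 810152)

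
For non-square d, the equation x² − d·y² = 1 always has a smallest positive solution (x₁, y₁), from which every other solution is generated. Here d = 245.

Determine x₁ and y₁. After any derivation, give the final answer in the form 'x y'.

51841 3312

[15; 1,1,1,7,6,7,1,1,1,30] for √245; ℓ=10 ⇒ convergent index 9
i=0: a=15 ⇒ p=15, q=1
i=1: a=1 ⇒ p=16, q=1
…
i=3: a=1 ⇒ p=47, q=3
…
i=5: a=6 ⇒ p=2207, q=141
i=6: a=7 ⇒ p=15809, q=1010
i=7: a=1 ⇒ p=18016, q=1151
i=8: a=1 ⇒ p=33825, q=2161
i=9: a=1 ⇒ p=51841, q=3312
→ (51841, 3312).  Check: 51841²=2687489281, 245·3312²=2687489280, difference 1.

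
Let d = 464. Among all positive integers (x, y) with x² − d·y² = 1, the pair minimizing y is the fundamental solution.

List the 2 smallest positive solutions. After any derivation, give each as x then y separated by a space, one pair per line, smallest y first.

[21; 1,1,5,1,1,1,5,1,1,42] for √464; ℓ=10 ⇒ convergent index 9
step 0: (21, 1)  from 21·(1,0) + (0,1)
step 1: (22, 1)  from 1·(21,1) + (1,0)
step 2: (43, 2)  from 1·(22,1) + (21,1)
step 3: (237, 11)  from 5·(43,2) + (22,1)
step 4: (280, 13)  from 1·(237,11) + (43,2)
step 5: (517, 24)  from 1·(280,13) + (237,11)
…
step 7: (4502, 209)  from 5·(797,37) + (517,24)
step 8: (5299, 246)  from 1·(4502,209) + (797,37)
step 9: (9801, 455)  from 1·(5299,246) + (4502,209)
→ (9801, 455).  Check: 9801²=96059601, 464·455²=96059600, difference 1.
(9801+455√464)^2 = 192119201 + 8918910√464

9801 455
192119201 8918910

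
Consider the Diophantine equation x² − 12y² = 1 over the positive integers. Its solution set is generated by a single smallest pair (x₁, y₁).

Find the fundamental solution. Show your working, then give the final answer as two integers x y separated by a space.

7 2

√12 → a₀=3, period (2,6); ℓ=2 even so k=1
step 0: (3, 1)  from 3·(1,0) + (0,1)
step 1: (7, 2)  from 2·(3,1) + (1,0)
fundamental: x₁=7, y₁=2  (since 49 − 12·4 = 1)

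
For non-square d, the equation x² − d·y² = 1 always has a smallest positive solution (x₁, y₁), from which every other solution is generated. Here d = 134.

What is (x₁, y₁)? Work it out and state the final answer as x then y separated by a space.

145925 12606

√134 = [11; 1,1,2,1,3,…,1,1,22, …], period ℓ=14 (even) → k=13
step 0: (11, 1)  from 11·(1,0) + (0,1)
…
step 2: (23, 2)  from 1·(12,1) + (11,1)
step 3: (58, 5)  from 2·(23,2) + (12,1)
…
step 5: (301, 26)  from 3·(81,7) + (58,5)
…
step 7: (4121, 356)  from 10·(382,33) + (301,26)
…
step 10: (22133, 1912)  from 1·(17630,1523) + (4503,389)
…
step 12: (84029, 7259)  from 1·(61896,5347) + (22133,1912)
step 13: (145925, 12606)  from 1·(84029,7259) + (61896,5347)
fundamental: x₁=145925, y₁=12606  (since 21294105625 − 134·158911236 = 1)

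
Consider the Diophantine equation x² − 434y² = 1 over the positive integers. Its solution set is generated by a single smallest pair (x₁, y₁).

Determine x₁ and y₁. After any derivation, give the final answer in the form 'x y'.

125 6

√434 = [20; 1,4,1,40, …], period ℓ=4 (even) → k=3
i=0: a=20 ⇒ p=20, q=1
i=1: a=1 ⇒ p=21, q=1
i=2: a=4 ⇒ p=104, q=5
i=3: a=1 ⇒ p=125, q=6
(x₁, y₁) = (125, 6);  125² − 434·6² = 1 ✓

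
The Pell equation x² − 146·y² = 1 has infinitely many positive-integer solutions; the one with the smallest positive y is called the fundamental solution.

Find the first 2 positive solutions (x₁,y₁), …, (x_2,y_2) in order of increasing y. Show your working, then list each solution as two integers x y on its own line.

d=146: √d = [12; 12,24] (ℓ=2, even), read p_1/q_1
step 0: (12, 1)  from 12·(1,0) + (0,1)
step 1: (145, 12)  from 12·(12,1) + (1,0)
fundamental: x₁=145, y₁=12  (since 21025 − 146·144 = 1)
(x_2, y_2) = (145·145 + 146·12·12, 145·12 + 12·145) = (42049, 3480)

145 12
42049 3480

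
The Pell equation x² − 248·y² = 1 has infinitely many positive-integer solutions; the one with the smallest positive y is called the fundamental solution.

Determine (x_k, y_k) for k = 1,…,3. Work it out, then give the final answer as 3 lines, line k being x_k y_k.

√248 = [15; 1,2,1,30, …], period ℓ=4 (even) → k=3
a_0=15:  p_0=15·1+0=15,  q_0=15·0+1=1
…
a_2=2:  p_2=2·16+15=47,  q_2=2·1+1=3
a_3=1:  p_3=1·47+16=63,  q_3=1·3+1=4
fundamental: x₁=63, y₁=4  (since 3969 − 248·16 = 1)
k=2:  x_2 = 63·63+248·4·4 = 7937,  y_2 = 63·4+4·63 = 504
k=3:  x_3 = 63·7937+248·4·504 = 999999,  y_3 = 63·504+4·7937 = 63500

63 4
7937 504
999999 63500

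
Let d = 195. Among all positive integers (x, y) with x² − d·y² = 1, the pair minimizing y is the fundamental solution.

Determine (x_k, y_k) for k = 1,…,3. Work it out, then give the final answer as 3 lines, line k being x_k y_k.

d=195: √d = [13; 1,26] (ℓ=2, even), read p_1/q_1
k=0  a_k=13  p_k/q_k = 13/1
k=1  a_k=1  p_k/q_k = 14/1
fundamental: x₁=14, y₁=1  (since 196 − 195·1 = 1)
n=2: (14,1)∘(14,1) = (14·14+195·1·1, 14·1+1·14) = (391,28)
n=3: (391,28)∘(14,1) = (14·391+195·1·28, 14·28+1·391) = (10934,783)

14 1
391 28
10934 783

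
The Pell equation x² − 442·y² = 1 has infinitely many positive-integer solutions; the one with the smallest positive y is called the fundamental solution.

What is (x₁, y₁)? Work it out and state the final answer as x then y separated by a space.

883 42

[21; 42] for √442; ℓ=1 ⇒ convergent index 1
k=0  a_k=21  p_k/q_k = 21/1
k=1  a_k=42  p_k/q_k = 883/42
→ (883, 42).  Check: 883²=779689, 442·42²=779688, difference 1.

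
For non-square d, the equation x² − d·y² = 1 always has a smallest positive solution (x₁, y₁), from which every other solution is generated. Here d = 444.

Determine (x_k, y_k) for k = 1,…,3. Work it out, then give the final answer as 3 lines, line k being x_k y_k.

√444 → a₀=21, period (14,42); ℓ=2 even so k=1
a_0=21:  p_0=21·1+0=21,  q_0=21·0+1=1
a_1=14:  p_1=14·21+1=295,  q_1=14·1+0=14
fundamental: x₁=295, y₁=14  (since 87025 − 444·196 = 1)
(x_2, y_2) = (295·295 + 444·14·14, 295·14 + 14·295) = (174049, 8260)
(x_3, y_3) = (295·174049 + 444·14·8260, 295·8260 + 14·174049) = (102688615, 4873386)

295 14
174049 8260
102688615 4873386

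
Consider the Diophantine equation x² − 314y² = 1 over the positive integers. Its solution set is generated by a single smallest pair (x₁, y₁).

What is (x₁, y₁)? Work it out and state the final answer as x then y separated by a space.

√314 → a₀=17, period (1,2,1,1,2,1,34); ℓ=7 odd so k=13
a_0=17:  p_0=17·1+0=17,  q_0=17·0+1=1
a_1=1:  p_1=1·17+1=18,  q_1=1·1+0=1
a_2=2:  p_2=2·18+17=53,  q_2=2·1+1=3
…
a_6=1:  p_6=1·319+124=443,  q_6=1·18+7=25
…
a_8=1:  p_8=1·15381+443=15824,  q_8=1·868+25=893
…
a_10=1:  p_10=1·47029+15824=62853,  q_10=1·2654+893=3547
a_11=1:  p_11=1·62853+47029=109882,  q_11=1·3547+2654=6201
a_12=2:  p_12=2·109882+62853=282617,  q_12=2·6201+3547=15949
a_13=1:  p_13=1·282617+109882=392499,  q_13=1·15949+6201=22150
fundamental: x₁=392499, y₁=22150  (since 154055465001 − 314·490622500 = 1)

392499 22150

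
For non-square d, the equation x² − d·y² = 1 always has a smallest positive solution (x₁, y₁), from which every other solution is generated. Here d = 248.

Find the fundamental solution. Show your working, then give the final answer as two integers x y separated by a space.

63 4

√248 → a₀=15, period (1,2,1,30); ℓ=4 even so k=3
i=0: a=15 ⇒ p=15, q=1
…
i=2: a=2 ⇒ p=47, q=3
i=3: a=1 ⇒ p=63, q=4
fundamental: x₁=63, y₁=4  (since 3969 − 248·16 = 1)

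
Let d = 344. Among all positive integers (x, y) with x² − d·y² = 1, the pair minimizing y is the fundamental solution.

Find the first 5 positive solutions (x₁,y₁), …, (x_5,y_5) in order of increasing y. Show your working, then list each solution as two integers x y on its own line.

10405 561
216528049 11674410
4505948689285 242944471539
93768792007492801 5055674441052180
1951328557169976499525 105208584875351394261

[18; 1,1,4,1,3,1,4,1,1,36] for √344; ℓ=10 ⇒ convergent index 9
k=0  a_k=18  p_k/q_k = 18/1
k=1  a_k=1  p_k/q_k = 19/1
…
k=3  a_k=4  p_k/q_k = 167/9
…
k=5  a_k=3  p_k/q_k = 779/42
k=6  a_k=1  p_k/q_k = 983/53
k=7  a_k=4  p_k/q_k = 4711/254
k=8  a_k=1  p_k/q_k = 5694/307
k=9  a_k=1  p_k/q_k = 10405/561
(x₁, y₁) = (10405, 561);  10405² − 344·561² = 1 ✓
n=2: (10405,561)∘(10405,561) = (10405·10405+344·561·561, 10405·561+561·10405) = (216528049,11674410)
n=3: (216528049,11674410)∘(10405,561) = (10405·216528049+344·561·11674410, 10405·11674410+561·216528049) = (4505948689285,242944471539)
n=4: (4505948689285,242944471539)∘(10405,561) = (10405·4505948689285+344·561·242944471539, 10405·242944471539+561·4505948689285) = (93768792007492801,5055674441052180)
n=5: (93768792007492801,5055674441052180)∘(10405,561) = (10405·93768792007492801+344·561·5055674441052180, 10405·5055674441052180+561·93768792007492801) = (1951328557169976499525,105208584875351394261)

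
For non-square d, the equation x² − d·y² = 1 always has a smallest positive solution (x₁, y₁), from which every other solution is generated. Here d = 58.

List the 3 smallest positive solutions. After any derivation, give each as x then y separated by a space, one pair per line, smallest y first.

√58 = [7; 1,1,1,1,1,1,14, …], period ℓ=7 (odd) → k=13
step 0: (7, 1)  from 7·(1,0) + (0,1)
step 1: (8, 1)  from 1·(7,1) + (1,0)
…
step 3: (23, 3)  from 1·(15,2) + (8,1)
step 4: (38, 5)  from 1·(23,3) + (15,2)
step 5: (61, 8)  from 1·(38,5) + (23,3)
step 6: (99, 13)  from 1·(61,8) + (38,5)
step 7: (1447, 190)  from 14·(99,13) + (61,8)
…
step 9: (2993, 393)  from 1·(1546,203) + (1447,190)
step 10: (4539, 596)  from 1·(2993,393) + (1546,203)
…
step 12: (12071, 1585)  from 1·(7532,989) + (4539,596)
step 13: (19603, 2574)  from 1·(12071,1585) + (7532,989)
(x₁, y₁) = (19603, 2574);  19603² − 58·2574² = 1 ✓
(x_2, y_2) = (19603·19603 + 58·2574·2574, 19603·2574 + 2574·19603) = (768555217, 100916244)
(x_3, y_3) = (19603·768555217 + 58·2574·100916244, 19603·100916244 + 2574·768555217) = (30131975818099, 3956522259690)

19603 2574
768555217 100916244
30131975818099 3956522259690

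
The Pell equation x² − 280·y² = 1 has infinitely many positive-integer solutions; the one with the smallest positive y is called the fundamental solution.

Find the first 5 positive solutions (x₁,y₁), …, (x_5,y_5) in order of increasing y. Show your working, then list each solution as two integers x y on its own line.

251 15
126001 7530
63252251 3780045
31752504001 1897575060
15939693756251 952578900075

d=280: √d = [16; 1,2,1,2,1,32] (ℓ=6, even), read p_5/q_5
i=0: a=16 ⇒ p=16, q=1
i=1: a=1 ⇒ p=17, q=1
i=2: a=2 ⇒ p=50, q=3
i=3: a=1 ⇒ p=67, q=4
i=4: a=2 ⇒ p=184, q=11
i=5: a=1 ⇒ p=251, q=15
fundamental: x₁=251, y₁=15  (since 63001 − 280·225 = 1)
k=2:  x_2 = 251·251+280·15·15 = 126001,  y_2 = 251·15+15·251 = 7530
k=3:  x_3 = 251·126001+280·15·7530 = 63252251,  y_3 = 251·7530+15·126001 = 3780045
k=4:  x_4 = 251·63252251+280·15·3780045 = 31752504001,  y_4 = 251·3780045+15·63252251 = 1897575060
k=5:  x_5 = 251·31752504001+280·15·1897575060 = 15939693756251,  y_5 = 251·1897575060+15·31752504001 = 952578900075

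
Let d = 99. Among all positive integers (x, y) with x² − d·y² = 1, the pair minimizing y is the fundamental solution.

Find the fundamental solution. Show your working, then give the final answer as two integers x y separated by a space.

√99 → a₀=9, period (1,18); ℓ=2 even so k=1
step 0: (9, 1)  from 9·(1,0) + (0,1)
step 1: (10, 1)  from 1·(9,1) + (1,0)
→ (10, 1).  Check: 10²=100, 99·1²=99, difference 1.

10 1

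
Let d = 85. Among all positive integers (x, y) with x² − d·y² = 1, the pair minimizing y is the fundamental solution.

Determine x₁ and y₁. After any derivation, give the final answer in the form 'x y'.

d=85: √d = [9; 4,1,1,4,18] (ℓ=5, odd), read p_9/q_9
a_0=9:  p_0=9·1+0=9,  q_0=9·0+1=1
…
a_2=1:  p_2=1·37+9=46,  q_2=1·4+1=5
…
a_8=1:  p_8=1·34813+27926=62739,  q_8=1·3776+3029=6805
a_9=4:  p_9=4·62739+34813=285769,  q_9=4·6805+3776=30996
→ (285769, 30996).  Check: 285769²=81663921361, 85·30996²=81663921360, difference 1.

285769 30996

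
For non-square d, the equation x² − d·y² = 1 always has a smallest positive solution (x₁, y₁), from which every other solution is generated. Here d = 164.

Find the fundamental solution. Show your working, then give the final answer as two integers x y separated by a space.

√164 = [12; 1,4,6,4,1,24, …], period ℓ=6 (even) → k=5
k=0  a_k=12  p_k/q_k = 12/1
k=1  a_k=1  p_k/q_k = 13/1
k=2  a_k=4  p_k/q_k = 64/5
k=3  a_k=6  p_k/q_k = 397/31
k=4  a_k=4  p_k/q_k = 1652/129
k=5  a_k=1  p_k/q_k = 2049/160
fundamental: x₁=2049, y₁=160  (since 4198401 − 164·25600 = 1)

2049 160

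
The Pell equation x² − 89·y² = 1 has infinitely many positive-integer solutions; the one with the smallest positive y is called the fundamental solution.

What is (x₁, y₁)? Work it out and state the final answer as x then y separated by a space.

[9; 2,3,3,2,18] for √89; ℓ=5 ⇒ convergent index 9
a_0=9:  p_0=9·1+0=9,  q_0=9·0+1=1
…
a_2=3:  p_2=3·19+9=66,  q_2=3·2+1=7
…
a_6=2:  p_6=2·9217+500=18934,  q_6=2·977+53=2007
…
a_8=3:  p_8=3·66019+18934=216991,  q_8=3·6998+2007=23001
a_9=2:  p_9=2·216991+66019=500001,  q_9=2·23001+6998=53000
→ (500001, 53000).  Check: 500001²=250001000001, 89·53000²=250001000000, difference 1.

500001 53000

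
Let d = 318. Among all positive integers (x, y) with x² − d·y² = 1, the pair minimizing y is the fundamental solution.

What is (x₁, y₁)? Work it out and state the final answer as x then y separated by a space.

√318 = [17; 1,4,1,34, …], period ℓ=4 (even) → k=3
i=0: a=17 ⇒ p=17, q=1
…
i=2: a=4 ⇒ p=89, q=5
i=3: a=1 ⇒ p=107, q=6
→ (107, 6).  Check: 107²=11449, 318·6²=11448, difference 1.

107 6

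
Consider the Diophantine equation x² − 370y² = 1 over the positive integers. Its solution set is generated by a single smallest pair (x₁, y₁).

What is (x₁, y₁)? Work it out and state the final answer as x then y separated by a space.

d=370: √d = [19; 4,4,38] (ℓ=3, odd), read p_5/q_5
a_0=19:  p_0=19·1+0=19,  q_0=19·0+1=1
a_1=4:  p_1=4·19+1=77,  q_1=4·1+0=4
a_2=4:  p_2=4·77+19=327,  q_2=4·4+1=17
a_3=38:  p_3=38·327+77=12503,  q_3=38·17+4=650
a_4=4:  p_4=4·12503+327=50339,  q_4=4·650+17=2617
a_5=4:  p_5=4·50339+12503=213859,  q_5=4·2617+650=11118
fundamental: x₁=213859, y₁=11118  (since 45735671881 − 370·123609924 = 1)

213859 11118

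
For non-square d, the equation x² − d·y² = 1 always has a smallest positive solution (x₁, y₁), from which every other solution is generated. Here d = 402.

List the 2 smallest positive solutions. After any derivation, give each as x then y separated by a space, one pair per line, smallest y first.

[20; 20,40] for √402; ℓ=2 ⇒ convergent index 1
i=0: a=20 ⇒ p=20, q=1
i=1: a=20 ⇒ p=401, q=20
→ (401, 20).  Check: 401²=160801, 402·20²=160800, difference 1.
(401+20√402)^2 = 321601 + 16040√402

401 20
321601 16040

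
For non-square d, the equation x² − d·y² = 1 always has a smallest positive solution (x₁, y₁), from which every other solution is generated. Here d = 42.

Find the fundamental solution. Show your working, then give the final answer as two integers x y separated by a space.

13 2

d=42: √d = [6; 2,12] (ℓ=2, even), read p_1/q_1
a_0=6:  p_0=6·1+0=6,  q_0=6·0+1=1
a_1=2:  p_1=2·6+1=13,  q_1=2·1+0=2
→ (13, 2).  Check: 13²=169, 42·2²=168, difference 1.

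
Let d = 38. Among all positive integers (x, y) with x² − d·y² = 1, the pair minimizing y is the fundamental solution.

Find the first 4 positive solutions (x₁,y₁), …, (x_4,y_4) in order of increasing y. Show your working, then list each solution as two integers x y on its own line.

37 6
2737 444
202501 32850
14982337 2430456

√38 → a₀=6, period (6,12); ℓ=2 even so k=1
i=0: a=6 ⇒ p=6, q=1
i=1: a=6 ⇒ p=37, q=6
(x₁, y₁) = (37, 6);  37² − 38·6² = 1 ✓
n=2: (37,6)∘(37,6) = (37·37+38·6·6, 37·6+6·37) = (2737,444)
n=3: (2737,444)∘(37,6) = (37·2737+38·6·444, 37·444+6·2737) = (202501,32850)
n=4: (202501,32850)∘(37,6) = (37·202501+38·6·32850, 37·32850+6·202501) = (14982337,2430456)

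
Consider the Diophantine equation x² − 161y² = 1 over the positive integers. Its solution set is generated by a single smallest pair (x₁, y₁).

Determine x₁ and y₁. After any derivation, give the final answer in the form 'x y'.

[12; 1,2,4,1,2,1,4,2,1,24] for √161; ℓ=10 ⇒ convergent index 9
k=0  a_k=12  p_k/q_k = 12/1
k=1  a_k=1  p_k/q_k = 13/1
k=2  a_k=2  p_k/q_k = 38/3
k=3  a_k=4  p_k/q_k = 165/13
k=4  a_k=1  p_k/q_k = 203/16
k=5  a_k=2  p_k/q_k = 571/45
k=6  a_k=1  p_k/q_k = 774/61
k=7  a_k=4  p_k/q_k = 3667/289
k=8  a_k=2  p_k/q_k = 8108/639
k=9  a_k=1  p_k/q_k = 11775/928
fundamental: x₁=11775, y₁=928  (since 138650625 − 161·861184 = 1)

11775 928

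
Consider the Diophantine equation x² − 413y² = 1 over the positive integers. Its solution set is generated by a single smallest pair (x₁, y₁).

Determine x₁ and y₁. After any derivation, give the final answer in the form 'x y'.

√413 = [20; 3,9,1,4,1,9,3,40, …], period ℓ=8 (even) → k=7
step 0: (20, 1)  from 20·(1,0) + (0,1)
step 1: (61, 3)  from 3·(20,1) + (1,0)
step 2: (569, 28)  from 9·(61,3) + (20,1)
step 3: (630, 31)  from 1·(569,28) + (61,3)
step 4: (3089, 152)  from 4·(630,31) + (569,28)
step 5: (3719, 183)  from 1·(3089,152) + (630,31)
step 6: (36560, 1799)  from 9·(3719,183) + (3089,152)
step 7: (113399, 5580)  from 3·(36560,1799) + (3719,183)
→ (113399, 5580).  Check: 113399²=12859333201, 413·5580²=12859333200, difference 1.

113399 5580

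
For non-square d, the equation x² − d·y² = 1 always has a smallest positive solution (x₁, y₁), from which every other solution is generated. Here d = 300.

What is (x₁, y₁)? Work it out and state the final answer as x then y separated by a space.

√300 → a₀=17, period (3,8,3,34); ℓ=4 even so k=3
i=0: a=17 ⇒ p=17, q=1
…
i=2: a=8 ⇒ p=433, q=25
i=3: a=3 ⇒ p=1351, q=78
fundamental: x₁=1351, y₁=78  (since 1825201 − 300·6084 = 1)

1351 78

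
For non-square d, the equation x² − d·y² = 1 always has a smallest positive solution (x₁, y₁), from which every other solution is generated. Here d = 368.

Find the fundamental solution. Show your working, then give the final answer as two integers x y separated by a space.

1151 60

d=368: √d = [19; 5,2,5,38] (ℓ=4, even), read p_3/q_3
i=0: a=19 ⇒ p=19, q=1
i=1: a=5 ⇒ p=96, q=5
i=2: a=2 ⇒ p=211, q=11
i=3: a=5 ⇒ p=1151, q=60
(x₁, y₁) = (1151, 60);  1151² − 368·60² = 1 ✓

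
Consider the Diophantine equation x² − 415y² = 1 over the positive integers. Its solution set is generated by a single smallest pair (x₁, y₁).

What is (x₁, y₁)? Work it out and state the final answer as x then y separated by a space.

18412804 903849

d=415: √d = [20; 2,1,2,4,6,…,1,2,40] (ℓ=16, even), read p_15/q_15
step 0: (20, 1)  from 20·(1,0) + (0,1)
…
step 3: (163, 8)  from 2·(61,3) + (41,2)
…
step 10: (77473, 3803)  from 1·(43534,2137) + (33939,1666)
…
step 14: (6841255, 335824)  from 1·(4730294,232201) + (2110961,103623)
step 15: (18412804, 903849)  from 2·(6841255,335824) + (4730294,232201)
fundamental: x₁=18412804, y₁=903849  (since 339031351142416 − 415·816943014801 = 1)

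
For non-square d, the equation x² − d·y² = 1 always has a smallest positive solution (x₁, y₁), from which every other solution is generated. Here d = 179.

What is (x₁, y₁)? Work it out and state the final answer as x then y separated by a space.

4190210 313191

[13; 2,1,1,1,3,…,1,2,26] for √179; ℓ=14 ⇒ convergent index 13
step 0: (13, 1)  from 13·(1,0) + (0,1)
step 1: (27, 2)  from 2·(13,1) + (1,0)
…
step 6: (2047, 153)  from 5·(388,29) + (107,8)
step 7: (26999, 2018)  from 13·(2047,153) + (388,29)
step 8: (137042, 10243)  from 5·(26999,2018) + (2047,153)
…
step 11: (1013292, 75737)  from 1·(575167,42990) + (438125,32747)
step 12: (1588459, 118727)  from 1·(1013292,75737) + (575167,42990)
step 13: (4190210, 313191)  from 2·(1588459,118727) + (1013292,75737)
(x₁, y₁) = (4190210, 313191);  4190210² − 179·313191² = 1 ✓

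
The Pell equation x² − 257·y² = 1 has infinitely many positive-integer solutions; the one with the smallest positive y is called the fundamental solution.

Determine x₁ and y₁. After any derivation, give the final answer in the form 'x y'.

513 32

d=257: √d = [16; 32] (ℓ=1, odd), read p_1/q_1
a_0=16:  p_0=16·1+0=16,  q_0=16·0+1=1
a_1=32:  p_1=32·16+1=513,  q_1=32·1+0=32
→ (513, 32).  Check: 513²=263169, 257·32²=263168, difference 1.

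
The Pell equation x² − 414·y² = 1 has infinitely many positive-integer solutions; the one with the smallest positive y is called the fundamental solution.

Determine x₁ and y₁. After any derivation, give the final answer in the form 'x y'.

24335 1196

d=414: √d = [20; 2,1,7,2,7,1,2,40] (ℓ=8, even), read p_7/q_7
step 0: (20, 1)  from 20·(1,0) + (0,1)
…
step 4: (997, 49)  from 2·(468,23) + (61,3)
…
step 6: (8444, 415)  from 1·(7447,366) + (997,49)
step 7: (24335, 1196)  from 2·(8444,415) + (7447,366)
fundamental: x₁=24335, y₁=1196  (since 592192225 − 414·1430416 = 1)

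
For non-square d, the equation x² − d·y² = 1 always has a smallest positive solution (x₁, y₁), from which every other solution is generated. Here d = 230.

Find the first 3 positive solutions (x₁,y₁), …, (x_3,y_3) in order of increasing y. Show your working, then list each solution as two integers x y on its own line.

√230 → a₀=15, period (6,30); ℓ=2 even so k=1
k=0  a_k=15  p_k/q_k = 15/1
k=1  a_k=6  p_k/q_k = 91/6
fundamental: x₁=91, y₁=6  (since 8281 − 230·36 = 1)
n=2: (91,6)∘(91,6) = (91·91+230·6·6, 91·6+6·91) = (16561,1092)
n=3: (16561,1092)∘(91,6) = (91·16561+230·6·1092, 91·1092+6·16561) = (3014011,198738)

91 6
16561 1092
3014011 198738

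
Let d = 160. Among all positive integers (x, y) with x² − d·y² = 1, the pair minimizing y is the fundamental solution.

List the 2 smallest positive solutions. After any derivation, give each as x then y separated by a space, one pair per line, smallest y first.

√160 = [12; 1,1,1,5,1,1,1,24, …], period ℓ=8 (even) → k=7
k=0  a_k=12  p_k/q_k = 12/1
k=1  a_k=1  p_k/q_k = 13/1
k=2  a_k=1  p_k/q_k = 25/2
…
k=4  a_k=5  p_k/q_k = 215/17
…
k=6  a_k=1  p_k/q_k = 468/37
k=7  a_k=1  p_k/q_k = 721/57
→ (721, 57).  Check: 721²=519841, 160·57²=519840, difference 1.
(721+57√160)^2 = 1039681 + 82194√160

721 57
1039681 82194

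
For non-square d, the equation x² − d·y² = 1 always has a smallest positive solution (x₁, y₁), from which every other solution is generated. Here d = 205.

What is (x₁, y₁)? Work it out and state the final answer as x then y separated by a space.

d=205: √d = [14; 3,6,1,4,1,6,3,28] (ℓ=8, even), read p_7/q_7
k=0  a_k=14  p_k/q_k = 14/1
…
k=3  a_k=1  p_k/q_k = 315/22
k=4  a_k=4  p_k/q_k = 1532/107
k=5  a_k=1  p_k/q_k = 1847/129
k=6  a_k=6  p_k/q_k = 12614/881
k=7  a_k=3  p_k/q_k = 39689/2772
→ (39689, 2772).  Check: 39689²=1575216721, 205·2772²=1575216720, difference 1.

39689 2772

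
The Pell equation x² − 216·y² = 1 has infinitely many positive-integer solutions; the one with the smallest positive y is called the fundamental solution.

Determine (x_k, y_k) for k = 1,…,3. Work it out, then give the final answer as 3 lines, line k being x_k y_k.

d=216: √d = [14; 1,2,3,2,1,28] (ℓ=6, even), read p_5/q_5
a_0=14:  p_0=14·1+0=14,  q_0=14·0+1=1
a_1=1:  p_1=1·14+1=15,  q_1=1·1+0=1
a_2=2:  p_2=2·15+14=44,  q_2=2·1+1=3
…
a_4=2:  p_4=2·147+44=338,  q_4=2·10+3=23
a_5=1:  p_5=1·338+147=485,  q_5=1·23+10=33
fundamental: x₁=485, y₁=33  (since 235225 − 216·1089 = 1)
(485+33√216)^2 = 470449 + 32010√216
(485+33√216)^3 = 456335045 + 31049667√216

485 33
470449 32010
456335045 31049667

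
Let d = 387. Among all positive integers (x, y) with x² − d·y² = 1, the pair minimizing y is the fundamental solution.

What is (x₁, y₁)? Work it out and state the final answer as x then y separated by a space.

d=387: √d = [19; 1,2,19,2,1,38] (ℓ=6, even), read p_5/q_5
k=0  a_k=19  p_k/q_k = 19/1
…
k=2  a_k=2  p_k/q_k = 59/3
k=3  a_k=19  p_k/q_k = 1141/58
k=4  a_k=2  p_k/q_k = 2341/119
k=5  a_k=1  p_k/q_k = 3482/177
→ (3482, 177).  Check: 3482²=12124324, 387·177²=12124323, difference 1.

3482 177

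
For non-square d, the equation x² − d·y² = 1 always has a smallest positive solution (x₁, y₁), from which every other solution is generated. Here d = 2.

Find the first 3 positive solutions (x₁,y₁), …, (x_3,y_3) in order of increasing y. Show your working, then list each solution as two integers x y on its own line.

3 2
17 12
99 70

d=2: √d = [1; 2] (ℓ=1, odd), read p_1/q_1
k=0  a_k=1  p_k/q_k = 1/1
k=1  a_k=2  p_k/q_k = 3/2
fundamental: x₁=3, y₁=2  (since 9 − 2·4 = 1)
(x_2, y_2) = (3·3 + 2·2·2, 3·2 + 2·3) = (17, 12)
(x_3, y_3) = (3·17 + 2·2·12, 3·12 + 2·17) = (99, 70)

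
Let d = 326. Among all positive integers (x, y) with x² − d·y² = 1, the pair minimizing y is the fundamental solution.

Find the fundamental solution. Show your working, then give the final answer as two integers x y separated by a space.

325 18

d=326: √d = [18; 18,36] (ℓ=2, even), read p_1/q_1
k=0  a_k=18  p_k/q_k = 18/1
k=1  a_k=18  p_k/q_k = 325/18
(x₁, y₁) = (325, 18);  325² − 326·18² = 1 ✓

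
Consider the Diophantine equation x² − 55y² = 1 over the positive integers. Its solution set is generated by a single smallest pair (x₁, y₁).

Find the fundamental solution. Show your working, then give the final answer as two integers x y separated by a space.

√55 = [7; 2,2,2,14, …], period ℓ=4 (even) → k=3
k=0  a_k=7  p_k/q_k = 7/1
…
k=2  a_k=2  p_k/q_k = 37/5
k=3  a_k=2  p_k/q_k = 89/12
(x₁, y₁) = (89, 12);  89² − 55·12² = 1 ✓

89 12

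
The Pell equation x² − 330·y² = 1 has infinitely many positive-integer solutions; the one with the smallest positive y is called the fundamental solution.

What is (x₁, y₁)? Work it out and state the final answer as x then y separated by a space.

109 6

√330 = [18; 6,36, …], period ℓ=2 (even) → k=1
step 0: (18, 1)  from 18·(1,0) + (0,1)
step 1: (109, 6)  from 6·(18,1) + (1,0)
(x₁, y₁) = (109, 6);  109² − 330·6² = 1 ✓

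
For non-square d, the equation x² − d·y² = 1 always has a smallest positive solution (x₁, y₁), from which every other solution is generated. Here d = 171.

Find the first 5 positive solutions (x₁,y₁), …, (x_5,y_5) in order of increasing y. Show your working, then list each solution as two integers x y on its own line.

√171 = [13; 13,26, …], period ℓ=2 (even) → k=1
k=0  a_k=13  p_k/q_k = 13/1
k=1  a_k=13  p_k/q_k = 170/13
→ (170, 13).  Check: 170²=28900, 171·13²=28899, difference 1.
(170+13√171)^2 = 57799 + 4420√171
(170+13√171)^3 = 19651490 + 1502787√171
(170+13√171)^4 = 6681448801 + 510943160√171
(170+13√171)^5 = 2271672940850 + 173719171613√171

170 13
57799 4420
19651490 1502787
6681448801 510943160
2271672940850 173719171613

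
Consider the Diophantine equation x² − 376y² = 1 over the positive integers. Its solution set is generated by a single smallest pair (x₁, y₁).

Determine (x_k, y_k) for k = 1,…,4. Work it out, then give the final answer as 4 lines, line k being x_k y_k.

2143295 110532
9187426914049 473805365880
39382732335491159615 2031009343327438668
168817626601983862467148801 8706104341013491514496240

[19; 2,1,1,3,1,…,1,2,38] for √376; ℓ=16 ⇒ convergent index 15
k=0  a_k=19  p_k/q_k = 19/1
…
k=2  a_k=1  p_k/q_k = 58/3
k=3  a_k=1  p_k/q_k = 97/5
k=4  a_k=3  p_k/q_k = 349/18
k=5  a_k=1  p_k/q_k = 446/23
k=6  a_k=2  p_k/q_k = 1241/64
k=7  a_k=2  p_k/q_k = 2928/151
k=8  a_k=4  p_k/q_k = 12953/668
…
k=10  a_k=2  p_k/q_k = 70621/3642
k=11  a_k=1  p_k/q_k = 99455/5129
k=12  a_k=3  p_k/q_k = 368986/19029
…
k=14  a_k=1  p_k/q_k = 837427/43187
k=15  a_k=2  p_k/q_k = 2143295/110532
→ (2143295, 110532).  Check: 2143295²=4593713457025, 376·110532²=4593713457024, difference 1.
k=2:  x_2 = 2143295·2143295+376·110532·110532 = 9187426914049,  y_2 = 2143295·110532+110532·2143295 = 473805365880
k=3:  x_3 = 2143295·9187426914049+376·110532·473805365880 = 39382732335491159615,  y_3 = 2143295·473805365880+110532·9187426914049 = 2031009343327438668
k=4:  x_4 = 2143295·39382732335491159615+376·110532·2031009343327438668 = 168817626601983862467148801,  y_4 = 2143295·2031009343327438668+110532·39382732335491159615 = 8706104341013491514496240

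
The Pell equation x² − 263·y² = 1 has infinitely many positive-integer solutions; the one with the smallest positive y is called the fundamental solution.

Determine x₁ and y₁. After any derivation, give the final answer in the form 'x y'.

[16; 4,1,1,1,1,15,1,1,1,1,4,32] for √263; ℓ=12 ⇒ convergent index 11
a_0=16:  p_0=16·1+0=16,  q_0=16·0+1=1
a_1=4:  p_1=4·16+1=65,  q_1=4·1+0=4
…
a_5=1:  p_5=1·227+146=373,  q_5=1·14+9=23
a_6=15:  p_6=15·373+227=5822,  q_6=15·23+14=359
a_7=1:  p_7=1·5822+373=6195,  q_7=1·359+23=382
a_8=1:  p_8=1·6195+5822=12017,  q_8=1·382+359=741
a_9=1:  p_9=1·12017+6195=18212,  q_9=1·741+382=1123
a_10=1:  p_10=1·18212+12017=30229,  q_10=1·1123+741=1864
a_11=4:  p_11=4·30229+18212=139128,  q_11=4·1864+1123=8579
(x₁, y₁) = (139128, 8579);  139128² − 263·8579² = 1 ✓

139128 8579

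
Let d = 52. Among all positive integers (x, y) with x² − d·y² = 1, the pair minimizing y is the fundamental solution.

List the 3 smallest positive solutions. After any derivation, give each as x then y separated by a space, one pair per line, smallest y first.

√52 → a₀=7, period (4,1,2,1,4,14); ℓ=6 even so k=5
k=0  a_k=7  p_k/q_k = 7/1
k=1  a_k=4  p_k/q_k = 29/4
…
k=4  a_k=1  p_k/q_k = 137/19
k=5  a_k=4  p_k/q_k = 649/90
(x₁, y₁) = (649, 90);  649² − 52·90² = 1 ✓
k=2:  x_2 = 649·649+52·90·90 = 842401,  y_2 = 649·90+90·649 = 116820
k=3:  x_3 = 649·842401+52·90·116820 = 1093435849,  y_3 = 649·116820+90·842401 = 151632270

649 90
842401 116820
1093435849 151632270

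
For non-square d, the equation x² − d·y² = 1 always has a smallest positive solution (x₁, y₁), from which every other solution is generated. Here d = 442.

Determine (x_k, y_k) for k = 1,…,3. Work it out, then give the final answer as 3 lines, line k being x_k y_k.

d=442: √d = [21; 42] (ℓ=1, odd), read p_1/q_1
step 0: (21, 1)  from 21·(1,0) + (0,1)
step 1: (883, 42)  from 42·(21,1) + (1,0)
fundamental: x₁=883, y₁=42  (since 779689 − 442·1764 = 1)
k=2:  x_2 = 883·883+442·42·42 = 1559377,  y_2 = 883·42+42·883 = 74172
k=3:  x_3 = 883·1559377+442·42·74172 = 2753858899,  y_3 = 883·74172+42·1559377 = 130987710

883 42
1559377 74172
2753858899 130987710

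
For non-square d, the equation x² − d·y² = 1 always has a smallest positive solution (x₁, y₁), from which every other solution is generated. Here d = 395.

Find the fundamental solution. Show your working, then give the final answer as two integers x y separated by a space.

[19; 1,6,1,38] for √395; ℓ=4 ⇒ convergent index 3
i=0: a=19 ⇒ p=19, q=1
…
i=2: a=6 ⇒ p=139, q=7
i=3: a=1 ⇒ p=159, q=8
→ (159, 8).  Check: 159²=25281, 395·8²=25280, difference 1.

159 8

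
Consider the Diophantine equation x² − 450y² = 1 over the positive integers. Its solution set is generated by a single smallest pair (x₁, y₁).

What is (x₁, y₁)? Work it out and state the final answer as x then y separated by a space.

d=450: √d = [21; 4,1,2,4,2,1,4,42] (ℓ=8, even), read p_7/q_7
k=0  a_k=21  p_k/q_k = 21/1
k=1  a_k=4  p_k/q_k = 85/4
k=2  a_k=1  p_k/q_k = 106/5
…
k=6  a_k=1  p_k/q_k = 4179/197
k=7  a_k=4  p_k/q_k = 19601/924
→ (19601, 924).  Check: 19601²=384199201, 450·924²=384199200, difference 1.

19601 924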